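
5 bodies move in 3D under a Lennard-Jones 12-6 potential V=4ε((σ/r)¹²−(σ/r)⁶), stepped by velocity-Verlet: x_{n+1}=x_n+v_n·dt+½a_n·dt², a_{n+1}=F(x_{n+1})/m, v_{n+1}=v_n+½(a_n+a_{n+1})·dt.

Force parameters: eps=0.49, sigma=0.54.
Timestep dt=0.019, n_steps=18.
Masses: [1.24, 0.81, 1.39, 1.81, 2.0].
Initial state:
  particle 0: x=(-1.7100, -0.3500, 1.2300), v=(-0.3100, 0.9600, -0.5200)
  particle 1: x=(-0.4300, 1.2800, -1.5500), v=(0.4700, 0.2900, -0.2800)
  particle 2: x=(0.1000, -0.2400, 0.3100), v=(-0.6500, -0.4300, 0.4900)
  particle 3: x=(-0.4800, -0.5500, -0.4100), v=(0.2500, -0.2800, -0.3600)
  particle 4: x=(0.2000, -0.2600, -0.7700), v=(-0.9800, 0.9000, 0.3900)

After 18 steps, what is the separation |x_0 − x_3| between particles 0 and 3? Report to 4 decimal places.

step 0: x0=(-1.7100, -0.3500, 1.2300) x1=(-0.4300, 1.2800, -1.5500) x2=(0.1000, -0.2400, 0.3100) x3=(-0.4800, -0.5500, -0.4100) x4=(0.2000, -0.2600, -0.7700)
step 1: x0=(-1.7159, -0.3318, 1.2201) x1=(-0.4211, 1.2855, -1.5553) x2=(0.0876, -0.2482, 0.3193) x3=(-0.4752, -0.5553, -0.4169) x4=(0.1813, -0.2429, -0.7625)
step 2: x0=(-1.7218, -0.3135, 1.2102) x1=(-0.4121, 1.2910, -1.5606) x2=(0.0752, -0.2564, 0.3284) x3=(-0.4701, -0.5604, -0.4238) x4=(0.1625, -0.2259, -0.7550)
step 3: x0=(-1.7277, -0.2953, 1.2004) x1=(-0.4032, 1.2965, -1.5660) x2=(0.0627, -0.2646, 0.3375) x3=(-0.4648, -0.5655, -0.4307) x4=(0.1434, -0.2090, -0.7473)
step 4: x0=(-1.7336, -0.2770, 1.1905) x1=(-0.3943, 1.3020, -1.5713) x2=(0.0502, -0.2729, 0.3464) x3=(-0.4593, -0.5704, -0.4377) x4=(0.1242, -0.1922, -0.7394)
step 5: x0=(-1.7394, -0.2588, 1.1806) x1=(-0.3853, 1.3075, -1.5766) x2=(0.0377, -0.2812, 0.3552) x3=(-0.4534, -0.5751, -0.4448) x4=(0.1047, -0.1756, -0.7315)
step 6: x0=(-1.7453, -0.2406, 1.1707) x1=(-0.3764, 1.3130, -1.5819) x2=(0.0251, -0.2895, 0.3640) x3=(-0.4474, -0.5797, -0.4520) x4=(0.0851, -0.1591, -0.7234)
step 7: x0=(-1.7512, -0.2223, 1.1608) x1=(-0.3675, 1.3185, -1.5872) x2=(0.0125, -0.2978, 0.3726) x3=(-0.4410, -0.5840, -0.4592) x4=(0.0652, -0.1428, -0.7151)
step 8: x0=(-1.7571, -0.2041, 1.1509) x1=(-0.3585, 1.3240, -1.5925) x2=(-0.0002, -0.3061, 0.3811) x3=(-0.4343, -0.5881, -0.4665) x4=(0.0450, -0.1267, -0.7068)
step 9: x0=(-1.7630, -0.1858, 1.1410) x1=(-0.3496, 1.3295, -1.5978) x2=(-0.0129, -0.3145, 0.3896) x3=(-0.4274, -0.5919, -0.4740) x4=(0.0247, -0.1109, -0.6982)
step 10: x0=(-1.7688, -0.1676, 1.1312) x1=(-0.3407, 1.3350, -1.6031) x2=(-0.0256, -0.3228, 0.3979) x3=(-0.4202, -0.5953, -0.4814) x4=(0.0040, -0.0953, -0.6895)
step 11: x0=(-1.7747, -0.1494, 1.1213) x1=(-0.3317, 1.3405, -1.6084) x2=(-0.0383, -0.3312, 0.4061) x3=(-0.4126, -0.5985, -0.4890) x4=(-0.0168, -0.0800, -0.6807)
step 12: x0=(-1.7806, -0.1311, 1.1114) x1=(-0.3228, 1.3459, -1.6137) x2=(-0.0511, -0.3396, 0.4143) x3=(-0.4048, -0.6013, -0.4967) x4=(-0.0379, -0.0649, -0.6718)
step 13: x0=(-1.7865, -0.1129, 1.1015) x1=(-0.3139, 1.3514, -1.6190) x2=(-0.0639, -0.3480, 0.4223) x3=(-0.3968, -0.6038, -0.5044) x4=(-0.0592, -0.0503, -0.6627)
step 14: x0=(-1.7924, -0.0946, 1.0916) x1=(-0.3049, 1.3569, -1.6243) x2=(-0.0767, -0.3564, 0.4303) x3=(-0.3885, -0.6059, -0.5122) x4=(-0.0808, -0.0359, -0.6535)
step 15: x0=(-1.7982, -0.0764, 1.0817) x1=(-0.2960, 1.3624, -1.6296) x2=(-0.0895, -0.3648, 0.4381) x3=(-0.3800, -0.6076, -0.5200) x4=(-0.1024, -0.0219, -0.6442)
step 16: x0=(-1.8041, -0.0582, 1.0718) x1=(-0.2870, 1.3678, -1.6349) x2=(-0.1024, -0.3732, 0.4459) x3=(-0.3713, -0.6090, -0.5278) x4=(-0.1243, -0.0082, -0.6348)
step 17: x0=(-1.8100, -0.0399, 1.0619) x1=(-0.2781, 1.3733, -1.6402) x2=(-0.1153, -0.3816, 0.4536) x3=(-0.3625, -0.6099, -0.5357) x4=(-0.1463, 0.0051, -0.6253)
step 18: x0=(-1.8158, -0.0217, 1.0520) x1=(-0.2692, 1.3788, -1.6455) x2=(-0.1281, -0.3901, 0.4613) x3=(-0.3534, -0.6104, -0.5436) x4=(-0.1684, 0.0181, -0.6158)

2.2431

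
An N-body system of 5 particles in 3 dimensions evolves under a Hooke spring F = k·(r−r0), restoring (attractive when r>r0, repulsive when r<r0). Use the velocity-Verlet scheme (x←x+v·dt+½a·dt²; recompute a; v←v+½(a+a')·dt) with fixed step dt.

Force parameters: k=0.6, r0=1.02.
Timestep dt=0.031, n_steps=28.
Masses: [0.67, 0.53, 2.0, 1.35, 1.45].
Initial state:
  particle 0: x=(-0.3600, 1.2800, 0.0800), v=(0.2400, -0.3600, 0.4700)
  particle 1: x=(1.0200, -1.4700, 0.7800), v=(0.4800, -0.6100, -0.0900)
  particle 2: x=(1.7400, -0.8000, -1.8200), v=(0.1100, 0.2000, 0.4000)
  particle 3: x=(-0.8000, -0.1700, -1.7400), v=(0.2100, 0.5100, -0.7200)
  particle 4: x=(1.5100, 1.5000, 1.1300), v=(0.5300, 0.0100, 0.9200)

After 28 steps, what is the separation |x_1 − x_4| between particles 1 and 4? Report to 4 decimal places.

step 0: x0=(-0.3600, 1.2800, 0.0800) x1=(1.0200, -1.4700, 0.7800) x2=(1.7400, -0.8000, -1.8200) x3=(-0.8000, -0.1700, -1.7400) x4=(1.5100, 1.5000, 1.1300)
step 1: x0=(-0.3512, 1.2671, 0.0940) x1=(1.0341, -1.4861, 0.7752) x2=(1.7429, -0.7934, -1.8069) x3=(-0.7925, -0.1540, -1.7613) x4=(1.5259, 1.4993, 1.1575)
step 2: x0=(-0.3397, 1.2507, 0.1068) x1=(1.0466, -1.4965, 0.7665) x2=(1.7447, -0.7858, -1.7922) x3=(-0.7829, -0.1377, -1.7804) x4=(1.5406, 1.4966, 1.1830)
step 3: x0=(-0.3254, 1.2310, 0.1184) x1=(1.0576, -1.5012, 0.7539) x2=(1.7455, -0.7774, -1.7761) x3=(-0.7712, -0.1212, -1.7974) x4=(1.5541, 1.4920, 1.2063)
step 4: x0=(-0.3085, 1.2079, 0.1287) x1=(1.0670, -1.5002, 0.7376) x2=(1.7453, -0.7681, -1.7585) x3=(-0.7575, -0.1043, -1.8122) x4=(1.5665, 1.4853, 1.2276)
step 5: x0=(-0.2889, 1.1815, 0.1379) x1=(1.0748, -1.4935, 0.7175) x2=(1.7440, -0.7580, -1.7395) x3=(-0.7417, -0.0872, -1.8247) x4=(1.5777, 1.4766, 1.2467)
step 6: x0=(-0.2666, 1.1519, 0.1457) x1=(1.0810, -1.4811, 0.6937) x2=(1.7418, -0.7470, -1.7191) x3=(-0.7239, -0.0699, -1.8350) x4=(1.5877, 1.4660, 1.2637)
step 7: x0=(-0.2418, 1.1193, 0.1524) x1=(1.0857, -1.4631, 0.6665) x2=(1.7386, -0.7352, -1.6972) x3=(-0.7041, -0.0524, -1.8430) x4=(1.5965, 1.4535, 1.2784)
step 8: x0=(-0.2144, 1.0836, 0.1577) x1=(1.0889, -1.4397, 0.6359) x2=(1.7344, -0.7225, -1.6740) x3=(-0.6823, -0.0348, -1.8487) x4=(1.6042, 1.4390, 1.2910)
step 9: x0=(-0.1845, 1.0451, 0.1618) x1=(1.0906, -1.4109, 0.6020) x2=(1.7293, -0.7091, -1.6494) x3=(-0.6584, -0.0169, -1.8522) x4=(1.6107, 1.4226, 1.3014)
step 10: x0=(-0.1523, 1.0040, 0.1646) x1=(1.0909, -1.3768, 0.5651) x2=(1.7233, -0.6949, -1.6235) x3=(-0.6326, 0.0010, -1.8533) x4=(1.6160, 1.4044, 1.3096)
step 11: x0=(-0.1177, 0.9602, 0.1661) x1=(1.0898, -1.3377, 0.5252) x2=(1.7164, -0.6799, -1.5964) x3=(-0.6049, 0.0191, -1.8522) x4=(1.6202, 1.3843, 1.3155)
step 12: x0=(-0.0809, 0.9140, 0.1664) x1=(1.0874, -1.2938, 0.4826) x2=(1.7086, -0.6641, -1.5680) x3=(-0.5752, 0.0372, -1.8489) x4=(1.6233, 1.3625, 1.3193)
step 13: x0=(-0.0419, 0.8657, 0.1654) x1=(1.0838, -1.2452, 0.4375) x2=(1.7000, -0.6477, -1.5384) x3=(-0.5437, 0.0555, -1.8433) x4=(1.6252, 1.3389, 1.3208)
step 14: x0=(-0.0010, 0.8152, 0.1632) x1=(1.0790, -1.1923, 0.3900) x2=(1.6906, -0.6305, -1.5077) x3=(-0.5104, 0.0738, -1.8356) x4=(1.6261, 1.3137, 1.3201)
step 15: x0=(0.0419, 0.7629, 0.1598) x1=(1.0731, -1.1352, 0.3403) x2=(1.6804, -0.6126, -1.4759) x3=(-0.4753, 0.0921, -1.8256) x4=(1.6258, 1.2868, 1.3173)
step 16: x0=(0.0865, 0.7089, 0.1551) x1=(1.0662, -1.0742, 0.2887) x2=(1.6695, -0.5941, -1.4430) x3=(-0.4385, 0.1104, -1.8136) x4=(1.6245, 1.2583, 1.3122)
step 17: x0=(0.1329, 0.6534, 0.1493) x1=(1.0584, -1.0097, 0.2354) x2=(1.6579, -0.5749, -1.4091) x3=(-0.4000, 0.1288, -1.7994) x4=(1.6222, 1.2283, 1.3050)
step 18: x0=(0.1807, 0.5967, 0.1424) x1=(1.0498, -0.9418, 0.1806) x2=(1.6457, -0.5551, -1.3743) x3=(-0.3599, 0.1471, -1.7832) x4=(1.6189, 1.1968, 1.2957)
step 19: x0=(0.2300, 0.5388, 0.1344) x1=(1.0405, -0.8710, 0.1244) x2=(1.6328, -0.5347, -1.3386) x3=(-0.3182, 0.1654, -1.7650) x4=(1.6146, 1.1640, 1.2843)
step 20: x0=(0.2805, 0.4801, 0.1253) x1=(1.0305, -0.7976, 0.0672) x2=(1.6193, -0.5137, -1.3020) x3=(-0.2750, 0.1837, -1.7449) x4=(1.6094, 1.1298, 1.2708)
step 21: x0=(0.3321, 0.4208, 0.1152) x1=(1.0201, -0.7217, 0.0091) x2=(1.6053, -0.4922, -1.2647) x3=(-0.2304, 0.2020, -1.7230) x4=(1.6032, 1.0944, 1.2553)
step 22: x0=(0.3846, 0.3609, 0.1041) x1=(1.0092, -0.6439, -0.0497) x2=(1.5908, -0.4701, -1.2266) x3=(-0.1845, 0.2202, -1.6992) x4=(1.5962, 1.0578, 1.2379)
step 23: x0=(0.4380, 0.3008, 0.0922) x1=(0.9980, -0.5644, -0.1090) x2=(1.5758, -0.4476, -1.1879) x3=(-0.1372, 0.2383, -1.6737) x4=(1.5883, 1.0201, 1.2184)
step 24: x0=(0.4920, 0.2406, 0.0795) x1=(0.9866, -0.4834, -0.1685) x2=(1.5604, -0.4246, -1.1485) x3=(-0.0887, 0.2564, -1.6466) x4=(1.5797, 0.9813, 1.1971)
step 25: x0=(0.5466, 0.1805, 0.0662) x1=(0.9751, -0.4014, -0.2283) x2=(1.5447, -0.4012, -1.1087) x3=(-0.0391, 0.2744, -1.6179) x4=(1.5702, 0.9415, 1.1740)
step 26: x0=(0.6014, 0.1207, 0.0523) x1=(0.9636, -0.3185, -0.2880) x2=(1.5287, -0.3775, -1.0684) x3=(0.0116, 0.2923, -1.5877) x4=(1.5601, 0.9009, 1.1491)
step 27: x0=(0.6565, 0.0612, 0.0379) x1=(0.9522, -0.2349, -0.3478) x2=(1.5124, -0.3533, -1.0276) x3=(0.0632, 0.3101, -1.5561) x4=(1.5492, 0.8594, 1.1224)
step 28: x0=(0.7117, 0.0022, 0.0234) x1=(0.9409, -0.1508, -0.4075) x2=(1.4959, -0.3289, -0.9865) x3=(0.1158, 0.3279, -1.5231) x4=(1.5378, 0.8172, 1.0942)

1.8836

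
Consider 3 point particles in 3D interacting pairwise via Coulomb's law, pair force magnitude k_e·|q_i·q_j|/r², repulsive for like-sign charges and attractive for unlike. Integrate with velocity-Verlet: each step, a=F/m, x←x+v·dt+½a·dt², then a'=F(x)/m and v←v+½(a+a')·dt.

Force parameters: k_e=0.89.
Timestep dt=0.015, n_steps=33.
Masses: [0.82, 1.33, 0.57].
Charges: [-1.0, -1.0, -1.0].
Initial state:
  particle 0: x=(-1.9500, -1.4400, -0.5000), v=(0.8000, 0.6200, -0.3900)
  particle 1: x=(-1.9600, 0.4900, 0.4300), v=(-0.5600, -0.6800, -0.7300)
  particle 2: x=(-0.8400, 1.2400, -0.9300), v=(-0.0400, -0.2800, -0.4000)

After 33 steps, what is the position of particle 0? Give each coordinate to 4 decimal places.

step 0: x0=(-1.9500, -1.4400, -0.5000) x1=(-1.9600, 0.4900, 0.4300) x2=(-0.8400, 1.2400, -0.9300)
step 1: x0=(-1.9380, -1.4307, -0.5059) x1=(-1.9684, 0.4798, 0.4191) x2=(-0.8406, 1.2358, -0.9360)
step 2: x0=(-1.9260, -1.4215, -0.5117) x1=(-1.9768, 0.4696, 0.4082) x2=(-0.8411, 1.2318, -0.9421)
step 3: x0=(-1.9140, -1.4124, -0.5176) x1=(-1.9853, 0.4595, 0.3973) x2=(-0.8415, 1.2277, -0.9483)
step 4: x0=(-1.9021, -1.4034, -0.5236) x1=(-1.9938, 0.4493, 0.3865) x2=(-0.8418, 1.2238, -0.9546)
step 5: x0=(-1.8901, -1.3944, -0.5295) x1=(-2.0023, 0.4392, 0.3758) x2=(-0.8421, 1.2199, -0.9609)
step 6: x0=(-1.8782, -1.3856, -0.5355) x1=(-2.0108, 0.4291, 0.3651) x2=(-0.8423, 1.2162, -0.9673)
step 7: x0=(-1.8662, -1.3768, -0.5414) x1=(-2.0194, 0.4190, 0.3544) x2=(-0.8424, 1.2125, -0.9738)
step 8: x0=(-1.8543, -1.3681, -0.5474) x1=(-2.0280, 0.4089, 0.3438) x2=(-0.8425, 1.2088, -0.9803)
step 9: x0=(-1.8424, -1.3594, -0.5535) x1=(-2.0366, 0.3988, 0.3332) x2=(-0.8425, 1.2053, -0.9869)
step 10: x0=(-1.8304, -1.3509, -0.5595) x1=(-2.0453, 0.3888, 0.3227) x2=(-0.8424, 1.2018, -0.9936)
step 11: x0=(-1.8185, -1.3424, -0.5656) x1=(-2.0539, 0.3787, 0.3122) x2=(-0.8422, 1.1984, -1.0004)
step 12: x0=(-1.8066, -1.3341, -0.5717) x1=(-2.0627, 0.3687, 0.3017) x2=(-0.8420, 1.1951, -1.0072)
step 13: x0=(-1.7947, -1.3258, -0.5778) x1=(-2.0714, 0.3587, 0.2913) x2=(-0.8417, 1.1919, -1.0141)
step 14: x0=(-1.7828, -1.3176, -0.5840) x1=(-2.0801, 0.3487, 0.2810) x2=(-0.8413, 1.1888, -1.0210)
step 15: x0=(-1.7709, -1.3095, -0.5901) x1=(-2.0889, 0.3388, 0.2707) x2=(-0.8409, 1.1857, -1.0280)
step 16: x0=(-1.7590, -1.3014, -0.5963) x1=(-2.0978, 0.3289, 0.2604) x2=(-0.8404, 1.1827, -1.0351)
step 17: x0=(-1.7470, -1.2935, -0.6026) x1=(-2.1066, 0.3189, 0.2502) x2=(-0.8398, 1.1798, -1.0423)
step 18: x0=(-1.7351, -1.2857, -0.6088) x1=(-2.1155, 0.3091, 0.2400) x2=(-0.8391, 1.1770, -1.0495)
step 19: x0=(-1.7232, -1.2780, -0.6151) x1=(-2.1244, 0.2992, 0.2298) x2=(-0.8384, 1.1743, -1.0567)
step 20: x0=(-1.7113, -1.2703, -0.6214) x1=(-2.1334, 0.2893, 0.2197) x2=(-0.8376, 1.1717, -1.0641)
step 21: x0=(-1.6994, -1.2628, -0.6277) x1=(-2.1424, 0.2795, 0.2097) x2=(-0.8367, 1.1691, -1.0715)
step 22: x0=(-1.6874, -1.2553, -0.6341) x1=(-2.1514, 0.2697, 0.1997) x2=(-0.8357, 1.1666, -1.0790)
step 23: x0=(-1.6755, -1.2480, -0.6405) x1=(-2.1605, 0.2599, 0.1897) x2=(-0.8347, 1.1642, -1.0865)
step 24: x0=(-1.6635, -1.2407, -0.6469) x1=(-2.1696, 0.2502, 0.1798) x2=(-0.8336, 1.1619, -1.0941)
step 25: x0=(-1.6516, -1.2336, -0.6534) x1=(-2.1787, 0.2405, 0.1699) x2=(-0.8325, 1.1597, -1.1017)
step 26: x0=(-1.6396, -1.2265, -0.6598) x1=(-2.1879, 0.2308, 0.1601) x2=(-0.8312, 1.1576, -1.1094)
step 27: x0=(-1.6276, -1.2195, -0.6663) x1=(-2.1971, 0.2211, 0.1503) x2=(-0.8299, 1.1555, -1.1172)
step 28: x0=(-1.6156, -1.2127, -0.6729) x1=(-2.2063, 0.2114, 0.1406) x2=(-0.8286, 1.1536, -1.1250)
step 29: x0=(-1.6036, -1.2059, -0.6795) x1=(-2.2156, 0.2018, 0.1309) x2=(-0.8271, 1.1517, -1.1329)
step 30: x0=(-1.5916, -1.1993, -0.6861) x1=(-2.2249, 0.1922, 0.1212) x2=(-0.8256, 1.1499, -1.1408)
step 31: x0=(-1.5795, -1.1927, -0.6927) x1=(-2.2343, 0.1826, 0.1116) x2=(-0.8240, 1.1482, -1.1488)
step 32: x0=(-1.5675, -1.1863, -0.6994) x1=(-2.2437, 0.1731, 0.1020) x2=(-0.8224, 1.1466, -1.1569)
step 33: x0=(-1.5554, -1.1799, -0.7061) x1=(-2.2531, 0.1635, 0.0925) x2=(-0.8207, 1.1451, -1.1650)

(-1.5554, -1.1799, -0.7061)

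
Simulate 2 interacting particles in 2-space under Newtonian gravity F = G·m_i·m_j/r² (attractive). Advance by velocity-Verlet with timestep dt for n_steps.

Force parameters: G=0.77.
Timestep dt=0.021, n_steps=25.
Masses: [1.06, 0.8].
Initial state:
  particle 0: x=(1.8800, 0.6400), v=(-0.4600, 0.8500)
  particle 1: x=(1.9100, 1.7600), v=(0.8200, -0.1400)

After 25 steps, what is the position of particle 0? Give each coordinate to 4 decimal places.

step 0: x0=(1.8800, 0.6400) x1=(1.9100, 1.7600)
step 1: x0=(1.8703, 0.6580) x1=(1.9272, 1.7569)
step 2: x0=(1.8607, 0.6761) x1=(1.9444, 1.7535)
step 3: x0=(1.8511, 0.6946) x1=(1.9616, 1.7498)
step 4: x0=(1.8415, 0.7132) x1=(1.9787, 1.7458)
step 5: x0=(1.8319, 0.7321) x1=(1.9958, 1.7415)
step 6: x0=(1.8224, 0.7513) x1=(2.0129, 1.7368)
step 7: x0=(1.8129, 0.7707) x1=(2.0299, 1.7318)
step 8: x0=(1.8035, 0.7904) x1=(2.0468, 1.7264)
step 9: x0=(1.7941, 0.8104) x1=(2.0636, 1.7207)
step 10: x0=(1.7849, 0.8306) x1=(2.0802, 1.7145)
step 11: x0=(1.7757, 0.8512) x1=(2.0968, 1.7080)
step 12: x0=(1.7667, 0.8721) x1=(2.1132, 1.7011)
step 13: x0=(1.7578, 0.8932) x1=(2.1294, 1.6937)
step 14: x0=(1.7490, 0.9147) x1=(2.1455, 1.6859)
step 15: x0=(1.7404, 0.9365) x1=(2.1613, 1.6777)
step 16: x0=(1.7320, 0.9587) x1=(2.1769, 1.6691)
step 17: x0=(1.7238, 0.9812) x1=(2.1922, 1.6601)
step 18: x0=(1.7158, 1.0040) x1=(2.2072, 1.6506)
step 19: x0=(1.7080, 1.0271) x1=(2.2218, 1.6406)
step 20: x0=(1.7006, 1.0505) x1=(2.2361, 1.6303)
step 21: x0=(1.6934, 1.0743) x1=(2.2501, 1.6195)
step 22: x0=(1.6866, 1.0984) x1=(2.2635, 1.6083)
step 23: x0=(1.6801, 1.1228) x1=(2.2766, 1.5967)
step 24: x0=(1.6739, 1.1474) x1=(2.2891, 1.5847)
step 25: x0=(1.6682, 1.1724) x1=(2.3012, 1.5724)

(1.6682, 1.1724)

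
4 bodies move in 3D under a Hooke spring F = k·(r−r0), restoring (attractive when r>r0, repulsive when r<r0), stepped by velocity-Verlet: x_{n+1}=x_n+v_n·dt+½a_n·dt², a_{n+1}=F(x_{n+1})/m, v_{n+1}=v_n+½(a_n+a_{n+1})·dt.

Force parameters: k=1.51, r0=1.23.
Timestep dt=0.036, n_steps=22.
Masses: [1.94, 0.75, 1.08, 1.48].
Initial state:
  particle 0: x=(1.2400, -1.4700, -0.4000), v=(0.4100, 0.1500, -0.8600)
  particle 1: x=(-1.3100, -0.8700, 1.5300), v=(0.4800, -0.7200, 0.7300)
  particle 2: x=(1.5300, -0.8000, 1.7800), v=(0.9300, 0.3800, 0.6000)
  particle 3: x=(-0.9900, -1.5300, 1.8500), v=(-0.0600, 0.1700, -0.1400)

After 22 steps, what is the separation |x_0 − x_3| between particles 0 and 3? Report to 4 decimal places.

step 0: x0=(1.2400, -1.4700, -0.4000) x1=(-1.3100, -0.8700, 1.5300) x2=(1.5300, -0.8000, 1.7800) x3=(-0.9900, -1.5300, 1.8500)
step 1: x0=(1.2533, -1.4643, -0.4291) x1=(-1.2888, -0.8959, 1.5547) x2=(1.5607, -0.7870, 1.8006) x3=(-0.9903, -1.5238, 1.8441)
step 2: x0=(1.2638, -1.4579, -0.4546) x1=(-1.2596, -0.9215, 1.5760) x2=(1.5857, -0.7754, 1.8190) x3=(-0.9866, -1.5176, 1.8366)
step 3: x0=(1.2715, -1.4509, -0.4762) x1=(-1.2227, -0.9466, 1.5939) x2=(1.6049, -0.7653, 1.8352) x3=(-0.9791, -1.5114, 1.8275)
step 4: x0=(1.2763, -1.4433, -0.4939) x1=(-1.1781, -0.9710, 1.6082) x2=(1.6184, -0.7567, 1.8491) x3=(-0.9675, -1.5053, 1.8168)
step 5: x0=(1.2784, -1.4350, -0.5076) x1=(-1.1259, -0.9945, 1.6189) x2=(1.6262, -0.7497, 1.8606) x3=(-0.9520, -1.4993, 1.8045)
step 6: x0=(1.2778, -1.4262, -0.5174) x1=(-1.0663, -1.0167, 1.6260) x2=(1.6284, -0.7443, 1.8696) x3=(-0.9326, -1.4934, 1.7906)
step 7: x0=(1.2745, -1.4168, -0.5232) x1=(-0.9997, -1.0375, 1.6293) x2=(1.6250, -0.7405, 1.8761) x3=(-0.9092, -1.4879, 1.7752)
step 8: x0=(1.2687, -1.4069, -0.5250) x1=(-0.9260, -1.0567, 1.6290) x2=(1.6164, -0.7384, 1.8800) x3=(-0.8822, -1.4827, 1.7583)
step 9: x0=(1.2603, -1.3965, -0.5228) x1=(-0.8457, -1.0741, 1.6251) x2=(1.6026, -0.7379, 1.8814) x3=(-0.8515, -1.4779, 1.7399)
step 10: x0=(1.2496, -1.3855, -0.5168) x1=(-0.7589, -1.0895, 1.6176) x2=(1.5839, -0.7391, 1.8801) x3=(-0.8175, -1.4735, 1.7202)
step 11: x0=(1.2367, -1.3742, -0.5069) x1=(-0.6657, -1.1028, 1.6066) x2=(1.5607, -0.7418, 1.8763) x3=(-0.7804, -1.4696, 1.6991)
step 12: x0=(1.2216, -1.3624, -0.4933) x1=(-0.5664, -1.1141, 1.5923) x2=(1.5332, -0.7460, 1.8699) x3=(-0.7405, -1.4662, 1.6766)
step 13: x0=(1.2046, -1.3502, -0.4760) x1=(-0.4613, -1.1234, 1.5749) x2=(1.5017, -0.7518, 1.8609) x3=(-0.6982, -1.4633, 1.6528)
step 14: x0=(1.1857, -1.3376, -0.4553) x1=(-0.3506, -1.1310, 1.5544) x2=(1.4668, -0.7589, 1.8495) x3=(-0.6536, -1.4606, 1.6277)
step 15: x0=(1.1651, -1.3248, -0.4312) x1=(-0.2349, -1.1370, 1.5313) x2=(1.4287, -0.7673, 1.8357) x3=(-0.6071, -1.4582, 1.6014)
step 16: x0=(1.1429, -1.3116, -0.4039) x1=(-0.1147, -1.1418, 1.5055) x2=(1.3880, -0.7770, 1.8196) x3=(-0.5588, -1.4559, 1.5739)
step 17: x0=(1.1194, -1.2982, -0.3736) x1=(0.0094, -1.1455, 1.4774) x2=(1.3449, -0.7878, 1.8013) x3=(-0.5091, -1.4537, 1.5453)
step 18: x0=(1.0947, -1.2846, -0.3406) x1=(0.1365, -1.1485, 1.4472) x2=(1.3001, -0.7995, 1.7810) x3=(-0.4580, -1.4514, 1.5156)
step 19: x0=(1.0688, -1.2708, -0.3050) x1=(0.2660, -1.1509, 1.4150) x2=(1.2540, -0.8120, 1.7588) x3=(-0.4058, -1.4491, 1.4849)
step 20: x0=(1.0421, -1.2569, -0.2670) x1=(0.3971, -1.1530, 1.3809) x2=(1.2070, -0.8252, 1.7350) x3=(-0.3525, -1.4467, 1.4532)
step 21: x0=(1.0147, -1.2428, -0.2270) x1=(0.5291, -1.1551, 1.3452) x2=(1.1595, -0.8389, 1.7097) x3=(-0.2984, -1.4441, 1.4207)
step 22: x0=(0.9866, -1.2286, -0.1851) x1=(0.6614, -1.1573, 1.3078) x2=(1.1120, -0.8527, 1.6834) x3=(-0.2435, -1.4413, 1.3874)

2.0077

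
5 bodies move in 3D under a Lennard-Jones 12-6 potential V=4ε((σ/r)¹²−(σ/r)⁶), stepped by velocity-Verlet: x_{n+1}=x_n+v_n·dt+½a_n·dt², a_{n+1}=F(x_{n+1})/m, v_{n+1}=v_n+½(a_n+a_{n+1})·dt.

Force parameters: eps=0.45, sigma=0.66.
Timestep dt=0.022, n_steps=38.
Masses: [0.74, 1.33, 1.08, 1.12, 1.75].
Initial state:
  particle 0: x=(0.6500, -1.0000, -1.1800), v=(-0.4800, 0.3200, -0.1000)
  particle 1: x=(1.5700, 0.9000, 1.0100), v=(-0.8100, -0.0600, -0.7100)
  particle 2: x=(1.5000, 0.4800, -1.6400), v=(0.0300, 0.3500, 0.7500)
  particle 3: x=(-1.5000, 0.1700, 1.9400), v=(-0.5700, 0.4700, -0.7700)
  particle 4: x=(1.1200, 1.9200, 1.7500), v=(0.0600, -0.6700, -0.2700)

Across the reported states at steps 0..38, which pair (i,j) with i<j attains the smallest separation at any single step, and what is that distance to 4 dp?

step 0: x0=(0.6500, -1.0000, -1.1800) x1=(1.5700, 0.9000, 1.0100) x2=(1.5000, 0.4800, -1.6400) x3=(-1.5000, 0.1700, 1.9400) x4=(1.1200, 1.9200, 1.7500)
step 1: x0=(0.6394, -0.9930, -1.1822) x1=(1.5522, 0.8987, 0.9944) x2=(1.5007, 0.4877, -1.6235) x3=(-1.5125, 0.1803, 1.9231) x4=(1.1213, 1.9052, 1.7441)
step 2: x0=(0.6289, -0.9859, -1.1844) x1=(1.5343, 0.8974, 0.9788) x2=(1.5013, 0.4954, -1.6070) x3=(-1.5251, 0.1907, 1.9061) x4=(1.1227, 1.8905, 1.7381)
step 3: x0=(0.6183, -0.9788, -1.1866) x1=(1.5165, 0.8962, 0.9632) x2=(1.5020, 0.5031, -1.5905) x3=(-1.5376, 0.2010, 1.8892) x4=(1.1240, 1.8757, 1.7321)
step 4: x0=(0.6078, -0.9718, -1.1888) x1=(1.4986, 0.8950, 0.9477) x2=(1.5026, 0.5108, -1.5740) x3=(-1.5502, 0.2114, 1.8722) x4=(1.1254, 1.8608, 1.7261)
step 5: x0=(0.5973, -0.9647, -1.1910) x1=(1.4807, 0.8938, 0.9322) x2=(1.5033, 0.5184, -1.5575) x3=(-1.5627, 0.2217, 1.8553) x4=(1.1267, 1.8460, 1.7201)
step 6: x0=(0.5867, -0.9576, -1.1932) x1=(1.4628, 0.8927, 0.9167) x2=(1.5039, 0.5261, -1.5410) x3=(-1.5752, 0.2320, 1.8384) x4=(1.1281, 1.8311, 1.7140)
step 7: x0=(0.5762, -0.9505, -1.1955) x1=(1.4449, 0.8916, 0.9013) x2=(1.5045, 0.5338, -1.5244) x3=(-1.5878, 0.2424, 1.8214) x4=(1.1295, 1.8162, 1.7079)
step 8: x0=(0.5657, -0.9434, -1.1977) x1=(1.4270, 0.8906, 0.8859) x2=(1.5052, 0.5414, -1.5079) x3=(-1.6003, 0.2527, 1.8045) x4=(1.1309, 1.8012, 1.7018)
step 9: x0=(0.5552, -0.9363, -1.1999) x1=(1.4090, 0.8896, 0.8706) x2=(1.5058, 0.5491, -1.4914) x3=(-1.6129, 0.2631, 1.7875) x4=(1.1323, 1.7862, 1.6957)
step 10: x0=(0.5447, -0.9291, -1.2021) x1=(1.3911, 0.8886, 0.8553) x2=(1.5064, 0.5567, -1.4749) x3=(-1.6254, 0.2734, 1.7706) x4=(1.1337, 1.7712, 1.6895)
step 11: x0=(0.5342, -0.9220, -1.2043) x1=(1.3731, 0.8877, 0.8400) x2=(1.5070, 0.5643, -1.4584) x3=(-1.6379, 0.2837, 1.7537) x4=(1.1352, 1.7561, 1.6833)
step 12: x0=(0.5237, -0.9149, -1.2065) x1=(1.3551, 0.8869, 0.8248) x2=(1.5077, 0.5720, -1.4418) x3=(-1.6505, 0.2941, 1.7367) x4=(1.1366, 1.7410, 1.6770)
step 13: x0=(0.5132, -0.9077, -1.2088) x1=(1.3371, 0.8861, 0.8096) x2=(1.5083, 0.5796, -1.4253) x3=(-1.6630, 0.3044, 1.7198) x4=(1.1381, 1.7259, 1.6707)
step 14: x0=(0.5027, -0.9006, -1.2110) x1=(1.3191, 0.8854, 0.7945) x2=(1.5089, 0.5872, -1.4088) x3=(-1.6755, 0.3148, 1.7028) x4=(1.1395, 1.7107, 1.6644)
step 15: x0=(0.4922, -0.8934, -1.2132) x1=(1.3011, 0.8847, 0.7794) x2=(1.5095, 0.5948, -1.3923) x3=(-1.6881, 0.3251, 1.6859) x4=(1.1410, 1.6955, 1.6580)
step 16: x0=(0.4817, -0.8862, -1.2154) x1=(1.2830, 0.8840, 0.7644) x2=(1.5101, 0.6025, -1.3757) x3=(-1.7006, 0.3354, 1.6690) x4=(1.1425, 1.6802, 1.6516)
step 17: x0=(0.4713, -0.8790, -1.2177) x1=(1.2650, 0.8834, 0.7495) x2=(1.5107, 0.6101, -1.3592) x3=(-1.7131, 0.3458, 1.6520) x4=(1.1440, 1.6649, 1.6451)
step 18: x0=(0.4608, -0.8719, -1.2199) x1=(1.2469, 0.8829, 0.7346) x2=(1.5113, 0.6177, -1.3426) x3=(-1.7257, 0.3561, 1.6351) x4=(1.1455, 1.6496, 1.6386)
step 19: x0=(0.4503, -0.8647, -1.2221) x1=(1.2289, 0.8825, 0.7198) x2=(1.5119, 0.6253, -1.3261) x3=(-1.7382, 0.3665, 1.6181) x4=(1.1470, 1.6342, 1.6320)
step 20: x0=(0.4399, -0.8575, -1.2243) x1=(1.2108, 0.8821, 0.7050) x2=(1.5125, 0.6329, -1.3096) x3=(-1.7508, 0.3768, 1.6012) x4=(1.1485, 1.6187, 1.6254)
step 21: x0=(0.4294, -0.8503, -1.2266) x1=(1.1927, 0.8817, 0.6904) x2=(1.5131, 0.6405, -1.2930) x3=(-1.7633, 0.3872, 1.5842) x4=(1.1500, 1.6032, 1.6187)
step 22: x0=(0.4190, -0.8430, -1.2288) x1=(1.1746, 0.8814, 0.6758) x2=(1.5136, 0.6480, -1.2765) x3=(-1.7758, 0.3975, 1.5673) x4=(1.1515, 1.5877, 1.6120)
step 23: x0=(0.4085, -0.8358, -1.2310) x1=(1.1566, 0.8812, 0.6613) x2=(1.5142, 0.6556, -1.2599) x3=(-1.7884, 0.4078, 1.5504) x4=(1.1530, 1.5721, 1.6052)
step 24: x0=(0.3981, -0.8286, -1.2332) x1=(1.1385, 0.8810, 0.6468) x2=(1.5148, 0.6632, -1.2434) x3=(-1.8009, 0.4182, 1.5334) x4=(1.1546, 1.5565, 1.5983)
step 25: x0=(0.3877, -0.8213, -1.2354) x1=(1.1204, 0.8809, 0.6325) x2=(1.5154, 0.6708, -1.2268) x3=(-1.8134, 0.4285, 1.5165) x4=(1.1561, 1.5408, 1.5914)
step 26: x0=(0.3772, -0.8141, -1.2377) x1=(1.1023, 0.8809, 0.6182) x2=(1.5159, 0.6784, -1.2102) x3=(-1.8260, 0.4389, 1.4995) x4=(1.1576, 1.5251, 1.5844)
step 27: x0=(0.3668, -0.8069, -1.2399) x1=(1.0843, 0.8809, 0.6040) x2=(1.5165, 0.6859, -1.1937) x3=(-1.8385, 0.4492, 1.4826) x4=(1.1591, 1.5094, 1.5774)
step 28: x0=(0.3564, -0.7996, -1.2421) x1=(1.0662, 0.8809, 0.5899) x2=(1.5170, 0.6935, -1.1771) x3=(-1.8510, 0.4595, 1.4657) x4=(1.1606, 1.4936, 1.5702)
step 29: x0=(0.3460, -0.7923, -1.2443) x1=(1.0482, 0.8811, 0.5759) x2=(1.5176, 0.7011, -1.1605) x3=(-1.8636, 0.4699, 1.4487) x4=(1.1621, 1.4777, 1.5630)
step 30: x0=(0.3356, -0.7851, -1.2466) x1=(1.0301, 0.8812, 0.5619) x2=(1.5181, 0.7086, -1.1439) x3=(-1.8761, 0.4802, 1.4318) x4=(1.1636, 1.4618, 1.5558)
step 31: x0=(0.3251, -0.7778, -1.2488) x1=(1.0121, 0.8815, 0.5481) x2=(1.5187, 0.7162, -1.1273) x3=(-1.8886, 0.4906, 1.4148) x4=(1.1651, 1.4459, 1.5484)
step 32: x0=(0.3147, -0.7705, -1.2510) x1=(0.9941, 0.8817, 0.5343) x2=(1.5192, 0.7237, -1.1107) x3=(-1.9012, 0.5009, 1.3979) x4=(1.1665, 1.4299, 1.5410)
step 33: x0=(0.3043, -0.7632, -1.2532) x1=(0.9761, 0.8821, 0.5207) x2=(1.5198, 0.7313, -1.0941) x3=(-1.9137, 0.5113, 1.3809) x4=(1.1680, 1.4139, 1.5335)
step 34: x0=(0.2939, -0.7559, -1.2554) x1=(0.9581, 0.8825, 0.5071) x2=(1.5203, 0.7388, -1.0775) x3=(-1.9262, 0.5216, 1.3640) x4=(1.1694, 1.3979, 1.5260)
step 35: x0=(0.2836, -0.7487, -1.2576) x1=(0.9402, 0.8829, 0.4936) x2=(1.5208, 0.7464, -1.0609) x3=(-1.9388, 0.5319, 1.3471) x4=(1.1708, 1.3818, 1.5184)
step 36: x0=(0.2732, -0.7414, -1.2598) x1=(0.9222, 0.8833, 0.4802) x2=(1.5213, 0.7539, -1.0442) x3=(-1.9513, 0.5423, 1.3301) x4=(1.1723, 1.3657, 1.5107)
step 37: x0=(0.2628, -0.7341, -1.2621) x1=(0.9043, 0.8839, 0.4668) x2=(1.5218, 0.7615, -1.0276) x3=(-1.9638, 0.5526, 1.3132) x4=(1.1736, 1.3495, 1.5029)
step 38: x0=(0.2524, -0.7267, -1.2643) x1=(0.8865, 0.8844, 0.4536) x2=(1.5223, 0.7690, -1.0109) x3=(-1.9763, 0.5630, 1.2962) x4=(1.1750, 1.3334, 1.4951)

pair (1,4), distance 1.1587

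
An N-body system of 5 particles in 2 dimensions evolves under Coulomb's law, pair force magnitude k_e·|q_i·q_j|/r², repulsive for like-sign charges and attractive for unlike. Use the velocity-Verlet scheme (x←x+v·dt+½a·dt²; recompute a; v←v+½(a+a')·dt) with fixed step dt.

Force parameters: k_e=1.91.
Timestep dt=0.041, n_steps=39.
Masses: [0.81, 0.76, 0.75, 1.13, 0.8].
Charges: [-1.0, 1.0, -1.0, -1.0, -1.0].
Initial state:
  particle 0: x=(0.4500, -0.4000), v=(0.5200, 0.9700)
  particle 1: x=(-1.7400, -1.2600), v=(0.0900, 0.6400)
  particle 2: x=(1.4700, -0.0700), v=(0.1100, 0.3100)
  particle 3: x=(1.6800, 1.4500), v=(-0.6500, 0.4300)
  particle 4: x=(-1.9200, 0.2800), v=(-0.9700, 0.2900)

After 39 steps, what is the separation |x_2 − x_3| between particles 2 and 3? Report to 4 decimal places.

step 0: x0=(0.4500, -0.4000) x1=(-1.7400, -1.2600) x2=(1.4700, -0.0700) x3=(1.6800, 1.4500) x4=(-1.9200, 0.2800)
step 1: x0=(0.4694, -0.3613) x1=(-1.7358, -1.2326) x2=(1.4762, -0.0577) x3=(1.6536, 1.4685) x4=(-1.9603, 0.2911)
step 2: x0=(0.4849, -0.3248) x1=(-1.7306, -1.2029) x2=(1.4858, -0.0462) x3=(1.6278, 1.4886) x4=(-2.0016, 0.3007)
step 3: x0=(0.4964, -0.2904) x1=(-1.7246, -1.1709) x2=(1.4992, -0.0357) x3=(1.6025, 1.5104) x4=(-2.0437, 0.3087)
step 4: x0=(0.5037, -0.2580) x1=(-1.7177, -1.1366) x2=(1.5163, -0.0261) x3=(1.5776, 1.5338) x4=(-2.0866, 0.3150)
step 5: x0=(0.5068, -0.2277) x1=(-1.7101, -1.0999) x2=(1.5371, -0.0175) x3=(1.5532, 1.5590) x4=(-2.1302, 0.3197)
step 6: x0=(0.5059, -0.1992) x1=(-1.7018, -1.0608) x2=(1.5617, -0.0100) x3=(1.5292, 1.5858) x4=(-2.1743, 0.3226)
step 7: x0=(0.5010, -0.1724) x1=(-1.6930, -1.0193) x2=(1.5900, -0.0036) x3=(1.5055, 1.6143) x4=(-2.2190, 0.3239)
step 8: x0=(0.4922, -0.1474) x1=(-1.6836, -0.9753) x2=(1.6218, 0.0015) x3=(1.4821, 1.6445) x4=(-2.2639, 0.3233)
step 9: x0=(0.4798, -0.1239) x1=(-1.6738, -0.9290) x2=(1.6569, 0.0054) x3=(1.4591, 1.6762) x4=(-2.3090, 0.3210)
step 10: x0=(0.4639, -0.1019) x1=(-1.6637, -0.8801) x2=(1.6951, 0.0079) x3=(1.4363, 1.7094) x4=(-2.3542, 0.3169)
step 11: x0=(0.4447, -0.0813) x1=(-1.6534, -0.8289) x2=(1.7363, 0.0092) x3=(1.4137, 1.7441) x4=(-2.3994, 0.3110)
step 12: x0=(0.4224, -0.0621) x1=(-1.6430, -0.7751) x2=(1.7802, 0.0092) x3=(1.3912, 1.7803) x4=(-2.4442, 0.3032)
step 13: x0=(0.3973, -0.0440) x1=(-1.6326, -0.7190) x2=(1.8266, 0.0080) x3=(1.3689, 1.8178) x4=(-2.4887, 0.2937)
step 14: x0=(0.3695, -0.0272) x1=(-1.6224, -0.6605) x2=(1.8752, 0.0055) x3=(1.3467, 1.8567) x4=(-2.5326, 0.2824)
step 15: x0=(0.3391, -0.0115) x1=(-1.6124, -0.5996) x2=(1.9260, 0.0020) x3=(1.3246, 1.8968) x4=(-2.5758, 0.2694)
step 16: x0=(0.3063, 0.0031) x1=(-1.6027, -0.5366) x2=(1.9786, -0.0027) x3=(1.3025, 1.9380) x4=(-2.6180, 0.2548)
step 17: x0=(0.2711, 0.0166) x1=(-1.5935, -0.4715) x2=(2.0330, -0.0084) x3=(1.2805, 1.9804) x4=(-2.6592, 0.2386)
step 18: x0=(0.2338, 0.0291) x1=(-1.5848, -0.4044) x2=(2.0890, -0.0151) x3=(1.2586, 2.0237) x4=(-2.6992, 0.2210)
step 19: x0=(0.1943, 0.0407) x1=(-1.5767, -0.3356) x2=(2.1464, -0.0226) x3=(1.2366, 2.0681) x4=(-2.7379, 0.2022)
step 20: x0=(0.1527, 0.0513) x1=(-1.5690, -0.2651) x2=(2.2052, -0.0310) x3=(1.2147, 2.1134) x4=(-2.7752, 0.1823)
step 21: x0=(0.1089, 0.0611) x1=(-1.5619, -0.1933) x2=(2.2652, -0.0401) x3=(1.1928, 2.1595) x4=(-2.8111, 0.1615)
step 22: x0=(0.0632, 0.0700) x1=(-1.5552, -0.1204) x2=(2.3263, -0.0499) x3=(1.1708, 2.2065) x4=(-2.8454, 0.1400)
step 23: x0=(0.0153, 0.0782) x1=(-1.5488, -0.0466) x2=(2.3883, -0.0604) x3=(1.1488, 2.2541) x4=(-2.8783, 0.1180)
step 24: x0=(-0.0348, 0.0858) x1=(-1.5425, 0.0278) x2=(2.4514, -0.0715) x3=(1.1268, 2.3025) x4=(-2.9097, 0.0956)
step 25: x0=(-0.0870, 0.0927) x1=(-1.5360, 0.1027) x2=(2.5152, -0.0831) x3=(1.1048, 2.3516) x4=(-2.9398, 0.0730)
step 26: x0=(-0.1415, 0.0991) x1=(-1.5292, 0.1777) x2=(2.5799, -0.0952) x3=(1.0827, 2.4012) x4=(-2.9687, 0.0504)
step 27: x0=(-0.1983, 0.1052) x1=(-1.5217, 0.2526) x2=(2.6452, -0.1078) x3=(1.0606, 2.4514) x4=(-2.9964, 0.0278)
step 28: x0=(-0.2576, 0.1111) x1=(-1.5131, 0.3272) x2=(2.7113, -0.1208) x3=(1.0384, 2.5022) x4=(-3.0232, 0.0054)
step 29: x0=(-0.3195, 0.1170) x1=(-1.5032, 0.4012) x2=(2.7779, -0.1342) x3=(1.0162, 2.5534) x4=(-3.0491, -0.0168)
step 30: x0=(-0.3841, 0.1232) x1=(-1.4916, 0.4743) x2=(2.8451, -0.1480) x3=(0.9939, 2.6051) x4=(-3.0743, -0.0386)
step 31: x0=(-0.4516, 0.1298) x1=(-1.4780, 0.5462) x2=(2.9129, -0.1621) x3=(0.9715, 2.6571) x4=(-3.0989, -0.0602)
step 32: x0=(-0.5221, 0.1374) x1=(-1.4619, 0.6166) x2=(2.9811, -0.1764) x3=(0.9491, 2.7096) x4=(-3.1231, -0.0814)
step 33: x0=(-0.5958, 0.1462) x1=(-1.4432, 0.6850) x2=(3.0498, -0.1911) x3=(0.9265, 2.7624) x4=(-3.1469, -0.1022)
step 34: x0=(-0.6726, 0.1568) x1=(-1.4215, 0.7509) x2=(3.1189, -0.2060) x3=(0.9039, 2.8156) x4=(-3.1706, -0.1228)
step 35: x0=(-0.7527, 0.1699) x1=(-1.3967, 0.8136) x2=(3.1884, -0.2212) x3=(0.8811, 2.8690) x4=(-3.1942, -0.1430)
step 36: x0=(-0.8361, 0.1862) x1=(-1.3686, 0.8725) x2=(3.2582, -0.2365) x3=(0.8583, 2.9227) x4=(-3.2178, -0.1630)
step 37: x0=(-0.9224, 0.2064) x1=(-1.3374, 0.9268) x2=(3.3284, -0.2521) x3=(0.8354, 2.9766) x4=(-3.2416, -0.1827)
step 38: x0=(-1.0112, 0.2313) x1=(-1.3034, 0.9757) x2=(3.3989, -0.2678) x3=(0.8123, 3.0308) x4=(-3.2656, -0.2022)
step 39: x0=(-1.1020, 0.2620) x1=(-1.2671, 1.0183) x2=(3.4696, -0.2838) x3=(0.7892, 3.0851) x4=(-3.2898, -0.2215)

4.3051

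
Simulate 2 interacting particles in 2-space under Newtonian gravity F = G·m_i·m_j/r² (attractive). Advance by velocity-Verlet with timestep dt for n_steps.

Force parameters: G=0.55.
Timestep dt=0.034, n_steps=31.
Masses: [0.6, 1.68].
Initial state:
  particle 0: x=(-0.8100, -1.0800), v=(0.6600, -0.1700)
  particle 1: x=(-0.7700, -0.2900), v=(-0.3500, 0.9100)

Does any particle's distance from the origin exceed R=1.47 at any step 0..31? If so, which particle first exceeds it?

no

step 0: x0=(-0.8100, -1.0800) x1=(-0.7700, -0.2900)
step 1: x0=(-0.7875, -1.0849) x1=(-0.7819, -0.2594)
step 2: x0=(-0.7650, -1.0883) x1=(-0.7938, -0.2293)
step 3: x0=(-0.7426, -1.0902) x1=(-0.8057, -0.1997)
step 4: x0=(-0.7202, -1.0908) x1=(-0.8176, -0.1706)
step 5: x0=(-0.6980, -1.0901) x1=(-0.8294, -0.1420)
step 6: x0=(-0.6759, -1.0883) x1=(-0.8412, -0.1138)
step 7: x0=(-0.6541, -1.0854) x1=(-0.8529, -0.0859)
step 8: x0=(-0.6324, -1.0815) x1=(-0.8645, -0.0585)
step 9: x0=(-0.6109, -1.0767) x1=(-0.8761, -0.0313)
step 10: x0=(-0.5897, -1.0709) x1=(-0.8875, -0.0045)
step 11: x0=(-0.5687, -1.0643) x1=(-0.8989, 0.0220)
step 12: x0=(-0.5479, -1.0570) x1=(-0.9102, 0.0483)
step 13: x0=(-0.5274, -1.0488) x1=(-0.9214, 0.0743)
step 14: x0=(-0.5072, -1.0400) x1=(-0.9326, 0.1000)
step 15: x0=(-0.4872, -1.0305) x1=(-0.9436, 0.1255)
step 16: x0=(-0.4674, -1.0203) x1=(-0.9545, 0.1507)
step 17: x0=(-0.4479, -1.0096) x1=(-0.9654, 0.1757)
step 18: x0=(-0.4286, -0.9982) x1=(-0.9761, 0.2006)
step 19: x0=(-0.4096, -0.9863) x1=(-0.9868, 0.2252)
step 20: x0=(-0.3909, -0.9739) x1=(-0.9974, 0.2496)
step 21: x0=(-0.3724, -0.9609) x1=(-1.0079, 0.2739)
step 22: x0=(-0.3542, -0.9474) x1=(-1.0183, 0.2979)
step 23: x0=(-0.3362, -0.9335) x1=(-1.0286, 0.3218)
step 24: x0=(-0.3185, -0.9191) x1=(-1.0388, 0.3456)
step 25: x0=(-0.3010, -0.9043) x1=(-1.0489, 0.3692)
step 26: x0=(-0.2838, -0.8891) x1=(-1.0590, 0.3926)
step 27: x0=(-0.2668, -0.8734) x1=(-1.0689, 0.4159)
step 28: x0=(-0.2501, -0.8574) x1=(-1.0788, 0.4390)
step 29: x0=(-0.2336, -0.8410) x1=(-1.0885, 0.4620)
step 30: x0=(-0.2173, -0.8242) x1=(-1.0982, 0.4849)
step 31: x0=(-0.2013, -0.8070) x1=(-1.1078, 0.5077)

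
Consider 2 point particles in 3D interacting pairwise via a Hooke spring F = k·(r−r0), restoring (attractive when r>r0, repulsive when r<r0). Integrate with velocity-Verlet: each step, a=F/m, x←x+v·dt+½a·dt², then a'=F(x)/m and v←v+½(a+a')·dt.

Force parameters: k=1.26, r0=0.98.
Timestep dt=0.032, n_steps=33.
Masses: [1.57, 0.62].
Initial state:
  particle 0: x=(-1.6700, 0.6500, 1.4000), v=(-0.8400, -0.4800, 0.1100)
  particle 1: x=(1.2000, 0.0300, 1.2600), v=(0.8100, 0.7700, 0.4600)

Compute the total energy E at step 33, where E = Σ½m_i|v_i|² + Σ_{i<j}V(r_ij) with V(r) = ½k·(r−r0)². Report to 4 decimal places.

step 0: x0=(-1.6700, 0.6500, 1.4000) x1=(1.2000, 0.0300, 1.2600)
step 1: x0=(-1.6961, 0.6345, 1.4035) x1=(1.2239, 0.0551, 1.2748)
step 2: x0=(-1.7206, 0.6186, 1.4069) x1=(1.2438, 0.0809, 1.2898)
step 3: x0=(-1.7434, 0.6025, 1.4102) x1=(1.2595, 0.1076, 1.3050)
step 4: x0=(-1.7646, 0.5860, 1.4135) x1=(1.2709, 0.1349, 1.3203)
step 5: x0=(-1.7840, 0.5694, 1.4168) x1=(1.2781, 0.1629, 1.3357)
step 6: x0=(-1.8018, 0.5525, 1.4199) x1=(1.2809, 0.1914, 1.3513)
step 7: x0=(-1.8178, 0.5354, 1.4231) x1=(1.2793, 0.2205, 1.3669)
step 8: x0=(-1.8321, 0.5181, 1.4262) x1=(1.2733, 0.2500, 1.3827)
step 9: x0=(-1.8446, 0.5006, 1.4293) x1=(1.2628, 0.2799, 1.3985)
step 10: x0=(-1.8554, 0.4831, 1.4324) x1=(1.2479, 0.3101, 1.4143)
step 11: x0=(-1.8644, 0.4654, 1.4355) x1=(1.2287, 0.3406, 1.4302)
step 12: x0=(-1.8717, 0.4477, 1.4385) x1=(1.2050, 0.3712, 1.4461)
step 13: x0=(-1.8773, 0.4299, 1.4416) x1=(1.1769, 0.4020, 1.4619)
step 14: x0=(-1.8811, 0.4121, 1.4447) x1=(1.1445, 0.4327, 1.4778)
step 15: x0=(-1.8833, 0.3944, 1.4478) x1=(1.1079, 0.4635, 1.4935)
step 16: x0=(-1.8838, 0.3766, 1.4509) x1=(1.0671, 0.4941, 1.5093)
step 17: x0=(-1.8827, 0.3590, 1.4540) x1=(1.0222, 0.5246, 1.5249)
step 18: x0=(-1.8800, 0.3414, 1.4572) x1=(0.9732, 0.5549, 1.5405)
step 19: x0=(-1.8758, 0.3239, 1.4605) x1=(0.9204, 0.5849, 1.5559)
step 20: x0=(-1.8701, 0.3066, 1.4638) x1=(0.8638, 0.6145, 1.5712)
step 21: x0=(-1.8629, 0.2894, 1.4671) x1=(0.8035, 0.6437, 1.5863)
step 22: x0=(-1.8544, 0.2724, 1.4705) x1=(0.7397, 0.6724, 1.6013)
step 23: x0=(-1.8445, 0.2557, 1.4740) x1=(0.6725, 0.7007, 1.6162)
step 24: x0=(-1.8333, 0.2391, 1.4776) x1=(0.6020, 0.7283, 1.6308)
step 25: x0=(-1.8209, 0.2228, 1.4812) x1=(0.5285, 0.7553, 1.6453)
step 26: x0=(-1.8074, 0.2068, 1.4849) x1=(0.4521, 0.7817, 1.6595)
step 27: x0=(-1.7928, 0.1910, 1.4887) x1=(0.3730, 0.8074, 1.6736)
step 28: x0=(-1.7772, 0.1755, 1.4925) x1=(0.2913, 0.8323, 1.6874)
step 29: x0=(-1.7606, 0.1604, 1.4965) x1=(0.2072, 0.8565, 1.7010)
step 30: x0=(-1.7432, 0.1455, 1.5006) x1=(0.1210, 0.8799, 1.7144)
step 31: x0=(-1.7250, 0.1309, 1.5047) x1=(0.0327, 0.9026, 1.7275)
step 32: x0=(-1.7061, 0.1166, 1.5089) x1=(-0.0573, 0.9244, 1.7404)
step 33: x0=(-1.6865, 0.1027, 1.5133) x1=(-0.1490, 0.9455, 1.7531)
step 0 velocities: v0=(-0.8400, -0.4800, 0.1100) v1=(0.8100, 0.7700, 0.4600)
step 0: KE=1.1970, PE=2.4191, E=3.6161
step 33 velocities: v0=(0.6198, -0.4309, 0.1364) v1=(-2.8866, 0.6458, 0.3930)
step 33: KE=3.2221, PE=0.3929, E=3.6150

3.6150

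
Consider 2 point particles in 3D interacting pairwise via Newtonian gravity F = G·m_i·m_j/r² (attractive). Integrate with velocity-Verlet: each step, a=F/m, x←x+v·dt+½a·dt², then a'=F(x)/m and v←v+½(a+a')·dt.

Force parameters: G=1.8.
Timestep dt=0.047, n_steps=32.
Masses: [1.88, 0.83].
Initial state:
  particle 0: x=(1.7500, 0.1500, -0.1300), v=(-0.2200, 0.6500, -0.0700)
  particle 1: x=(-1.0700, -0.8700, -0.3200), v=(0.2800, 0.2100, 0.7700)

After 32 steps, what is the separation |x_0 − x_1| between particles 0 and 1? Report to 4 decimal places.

step 0: x0=(1.7500, 0.1500, -0.1300) x1=(-1.0700, -0.8700, -0.3200)
step 1: x0=(1.7395, 0.1805, -0.1333) x1=(-1.0565, -0.8600, -0.2838)
step 2: x0=(1.7286, 0.2108, -0.1366) x1=(-1.0421, -0.8497, -0.2475)
step 3: x0=(1.7174, 0.2411, -0.1400) x1=(-1.0270, -0.8391, -0.2112)
step 4: x0=(1.7059, 0.2712, -0.1433) x1=(-1.0111, -0.8282, -0.1749)
step 5: x0=(1.6939, 0.3011, -0.1466) x1=(-0.9943, -0.8169, -0.1386)
step 6: x0=(1.6817, 0.3309, -0.1500) x1=(-0.9768, -0.8053, -0.1023)
step 7: x0=(1.6690, 0.3605, -0.1533) x1=(-0.9584, -0.7934, -0.0660)
step 8: x0=(1.6560, 0.3900, -0.1567) x1=(-0.9392, -0.7811, -0.0297)
step 9: x0=(1.6427, 0.4193, -0.1600) x1=(-0.9192, -0.7684, 0.0065)
step 10: x0=(1.6289, 0.4485, -0.1633) x1=(-0.8983, -0.7553, 0.0427)
step 11: x0=(1.6148, 0.4774, -0.1665) x1=(-0.8766, -0.7419, 0.0788)
step 12: x0=(1.6003, 0.5062, -0.1697) x1=(-0.8540, -0.7280, 0.1148)
step 13: x0=(1.5854, 0.5348, -0.1729) x1=(-0.8305, -0.7136, 0.1508)
step 14: x0=(1.5701, 0.5631, -0.1760) x1=(-0.8062, -0.6988, 0.1866)
step 15: x0=(1.5544, 0.5913, -0.1791) x1=(-0.7809, -0.6836, 0.2222)
step 16: x0=(1.5384, 0.6193, -0.1821) x1=(-0.7548, -0.6678, 0.2578)
step 17: x0=(1.5219, 0.6470, -0.1850) x1=(-0.7278, -0.6516, 0.2931)
step 18: x0=(1.5050, 0.6745, -0.1878) x1=(-0.6998, -0.6348, 0.3283)
step 19: x0=(1.4878, 0.7017, -0.1906) x1=(-0.6710, -0.6174, 0.3632)
step 20: x0=(1.4701, 0.7287, -0.1932) x1=(-0.6412, -0.5995, 0.3979)
step 21: x0=(1.4520, 0.7555, -0.1957) x1=(-0.6104, -0.5810, 0.4323)
step 22: x0=(1.4335, 0.7820, -0.1981) x1=(-0.5787, -0.5619, 0.4665)
step 23: x0=(1.4145, 0.8082, -0.2003) x1=(-0.5461, -0.5422, 0.5003)
step 24: x0=(1.3952, 0.8341, -0.2024) x1=(-0.5125, -0.5218, 0.5338)
step 25: x0=(1.3754, 0.8597, -0.2044) x1=(-0.4780, -0.5007, 0.5669)
step 26: x0=(1.3552, 0.8849, -0.2061) x1=(-0.4424, -0.4789, 0.5996)
step 27: x0=(1.3345, 0.9099, -0.2077) x1=(-0.4059, -0.4564, 0.6319)
step 28: x0=(1.3134, 0.9345, -0.2090) x1=(-0.3684, -0.4331, 0.6637)
step 29: x0=(1.2919, 0.9588, -0.2102) x1=(-0.3300, -0.4090, 0.6950)
step 30: x0=(1.2700, 0.9827, -0.2110) x1=(-0.2905, -0.3840, 0.7257)
step 31: x0=(1.2476, 1.0062, -0.2117) x1=(-0.2501, -0.3582, 0.7558)
step 32: x0=(1.2248, 1.0293, -0.2120) x1=(-0.2086, -0.3315, 0.7854)

2.2138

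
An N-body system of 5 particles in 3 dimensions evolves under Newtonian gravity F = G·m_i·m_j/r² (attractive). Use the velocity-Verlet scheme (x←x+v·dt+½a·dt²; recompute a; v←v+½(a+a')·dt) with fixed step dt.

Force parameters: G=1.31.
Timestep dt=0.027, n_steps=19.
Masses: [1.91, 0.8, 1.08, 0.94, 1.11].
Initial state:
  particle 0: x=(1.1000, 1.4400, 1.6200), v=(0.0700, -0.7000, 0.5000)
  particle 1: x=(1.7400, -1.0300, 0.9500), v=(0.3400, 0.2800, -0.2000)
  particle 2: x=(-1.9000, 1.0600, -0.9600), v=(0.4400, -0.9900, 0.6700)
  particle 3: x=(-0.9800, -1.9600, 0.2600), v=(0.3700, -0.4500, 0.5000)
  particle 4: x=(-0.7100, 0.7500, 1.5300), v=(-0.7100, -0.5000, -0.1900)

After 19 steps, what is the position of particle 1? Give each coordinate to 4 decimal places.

step 0: x0=(1.1000, 1.4400, 1.6200) x1=(1.7400, -1.0300, 0.9500) x2=(-1.9000, 1.0600, -0.9600) x3=(-0.9800, -1.9600, 0.2600) x4=(-0.7100, 0.7500, 1.5300)
step 1: x0=(1.1017, 1.4210, 1.6335) x1=(1.7490, -1.0223, 0.9446) x2=(-1.8880, 1.0332, -0.9418) x3=(-0.9700, -1.9720, 0.2735) x4=(-0.7289, 0.7365, 1.5248)
step 2: x0=(1.1032, 1.4017, 1.6468) x1=(1.7578, -1.0143, 0.9393) x2=(-1.8758, 1.0064, -0.9233) x3=(-0.9598, -1.9837, 0.2871) x4=(-0.7474, 0.7231, 1.5194)
step 3: x0=(1.1043, 1.3822, 1.6600) x1=(1.7662, -1.0060, 0.9340) x2=(-1.8635, 0.9794, -0.9046) x3=(-0.9495, -1.9951, 0.3008) x4=(-0.7655, 0.7097, 1.5139)
step 4: x0=(1.1051, 1.3624, 1.6732) x1=(1.7744, -0.9974, 0.9288) x2=(-1.8509, 0.9524, -0.8857) x3=(-0.9391, -2.0062, 0.3146) x4=(-0.7831, 0.6964, 1.5082)
step 5: x0=(1.1057, 1.3424, 1.6862) x1=(1.7823, -0.9884, 0.9236) x2=(-1.8381, 0.9252, -0.8664) x3=(-0.9286, -2.0170, 0.3284) x4=(-0.8004, 0.6830, 1.5024)
step 6: x0=(1.1059, 1.3222, 1.6991) x1=(1.7899, -0.9792, 0.9185) x2=(-1.8251, 0.8980, -0.8470) x3=(-0.9180, -2.0275, 0.3422) x4=(-0.8172, 0.6697, 1.4964)
step 7: x0=(1.1059, 1.3017, 1.7118) x1=(1.7971, -0.9697, 0.9135) x2=(-1.8119, 0.8707, -0.8272) x3=(-0.9073, -2.0376, 0.3562) x4=(-0.8335, 0.6564, 1.4903)
step 8: x0=(1.1056, 1.2809, 1.7245) x1=(1.8041, -0.9599, 0.9085) x2=(-1.7985, 0.8432, -0.8072) x3=(-0.8964, -2.0475, 0.3702) x4=(-0.8495, 0.6432, 1.4840)
step 9: x0=(1.1050, 1.2600, 1.7370) x1=(1.8107, -0.9498, 0.9036) x2=(-1.7849, 0.8157, -0.7868) x3=(-0.8855, -2.0570, 0.3843) x4=(-0.8651, 0.6299, 1.4776)
step 10: x0=(1.1041, 1.2388, 1.7494) x1=(1.8171, -0.9393, 0.8988) x2=(-1.7711, 0.7881, -0.7662) x3=(-0.8744, -2.0662, 0.3984) x4=(-0.8803, 0.6166, 1.4710)
step 11: x0=(1.1030, 1.2173, 1.7616) x1=(1.8231, -0.9286, 0.8941) x2=(-1.7570, 0.7604, -0.7453) x3=(-0.8633, -2.0750, 0.4126) x4=(-0.8951, 0.6034, 1.4642)
step 12: x0=(1.1016, 1.1957, 1.7737) x1=(1.8288, -0.9175, 0.8895) x2=(-1.7428, 0.7327, -0.7241) x3=(-0.8520, -2.0836, 0.4268) x4=(-0.9095, 0.5901, 1.4573)
step 13: x0=(1.0999, 1.1737, 1.7856) x1=(1.8341, -0.9062, 0.8850) x2=(-1.7283, 0.7048, -0.7026) x3=(-0.8407, -2.0918, 0.4412) x4=(-0.9235, 0.5768, 1.4502)
step 14: x0=(1.0980, 1.1516, 1.7974) x1=(1.8392, -0.8945, 0.8805) x2=(-1.7136, 0.6768, -0.6807) x3=(-0.8292, -2.0996, 0.4555) x4=(-0.9371, 0.5635, 1.4429)
step 15: x0=(1.0959, 1.1292, 1.8090) x1=(1.8439, -0.8825, 0.8762) x2=(-1.6986, 0.6488, -0.6586) x3=(-0.8177, -2.1071, 0.4700) x4=(-0.9504, 0.5502, 1.4354)
step 16: x0=(1.0934, 1.1066, 1.8205) x1=(1.8482, -0.8702, 0.8720) x2=(-1.6834, 0.6206, -0.6361) x3=(-0.8060, -2.1143, 0.4845) x4=(-0.9633, 0.5368, 1.4278)
step 17: x0=(1.0908, 1.0837, 1.8318) x1=(1.8522, -0.8576, 0.8679) x2=(-1.6680, 0.5924, -0.6132) x3=(-0.7943, -2.1211, 0.4990) x4=(-0.9758, 0.5235, 1.4200)
step 18: x0=(1.0879, 1.0606, 1.8429) x1=(1.8559, -0.8447, 0.8640) x2=(-1.6524, 0.5640, -0.5900) x3=(-0.7825, -2.1276, 0.5136) x4=(-0.9880, 0.5100, 1.4120)
step 19: x0=(1.0847, 1.0373, 1.8539) x1=(1.8592, -0.8315, 0.8601) x2=(-1.6365, 0.5356, -0.5665) x3=(-0.7705, -2.1337, 0.5283) x4=(-0.9998, 0.4966, 1.4038)

(1.8592, -0.8315, 0.8601)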